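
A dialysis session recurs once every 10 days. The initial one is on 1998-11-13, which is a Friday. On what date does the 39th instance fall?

1999-11-28

The 39th occurrence is 38 intervals after the first: 38 × 10 = 380 days after 1998-11-13.
November has 30 days — 17 days to the end of November leaves 363.
December has 31 days (332 left).
January has 31 days (301 left).
February has 28 days (273 left).
March has 31 days (242 left).
April has 30 days (212 left).
May has 31 days (181 left).
June has 30 days (151 left).
July has 31 days (120 left).
August has 31 days (89 left).
September has 30 days (59 left).
October has 31 days (28 left).
28 days into November → 1999-11-28.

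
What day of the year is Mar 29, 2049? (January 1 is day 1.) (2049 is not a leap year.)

Days in months before Mar: 31 + 28 = 59.
Plus 29 days into Mar → day 88.

88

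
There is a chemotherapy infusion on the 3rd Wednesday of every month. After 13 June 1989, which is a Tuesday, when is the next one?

June 1989 starts on a Thursday; its first Wednesday is the 7th, so the 3rd Wednesday is the 21st — 21 June 1989.
21 June 1989 is after 13 June 1989, so that is the next one.

21 June 1989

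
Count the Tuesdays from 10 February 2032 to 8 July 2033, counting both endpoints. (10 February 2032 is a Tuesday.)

74

10 February 2032 is a Tuesday; the first Tuesday on or after it is 10 February 2032.
From 10 February 2032 to 8 July 2033: 325 + 189 = 514 days (rest of 2032, to 8 July 2033 in 2033).
514 ÷ 7 = 73 full weeks with remainder 3, so 73 more Tuesdays after the first → 74.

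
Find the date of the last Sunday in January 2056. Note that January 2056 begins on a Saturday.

January 2056 begins on a Saturday, so the first Sunday is January 2 (1 day later).
January 2056 has 31 days. Adding weeks: 2, 9, 16, 23, 30 — the last one ≤ 31 is the 30th.

January 30, 2056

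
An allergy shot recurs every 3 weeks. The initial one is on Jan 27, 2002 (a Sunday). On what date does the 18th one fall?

The 18th occurrence is 17 intervals after the first: 17 × 21 = 357 days after Jan 27, 2002.
Jan has 31 days — 4 days to the end of Jan leaves 353.
Feb has 28 days (325 left).
Mar has 31 days (294 left).
Apr has 30 days (264 left).
May has 31 days (233 left).
Jun has 30 days (203 left).
Jul has 31 days (172 left).
Aug has 31 days (141 left).
Sep has 30 days (111 left).
Oct has 31 days (80 left).
Nov has 30 days (50 left).
Dec has 31 days (19 left).
19 days into Jan → Jan 19, 2003.

Jan 19, 2003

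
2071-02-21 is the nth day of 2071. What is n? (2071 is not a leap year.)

Days in months before February: 31 = 31.
Plus 21 days into February → day 52.

52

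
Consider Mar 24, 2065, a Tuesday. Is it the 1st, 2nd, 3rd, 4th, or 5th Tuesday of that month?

4th

Day 24 falls in week ⌈24/7⌉ of the month.
Days 1–7 hold the 1st Tuesday, 8–14 the 2nd, 15–21 the 3rd, 22–28 the 4th, 29–31 the 5th.
24 is in the range for the 4th.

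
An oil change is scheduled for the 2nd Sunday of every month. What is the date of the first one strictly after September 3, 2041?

September 8, 2041

September 2041 starts on a Sunday; its first Sunday is the 1st, so the 2nd Sunday is the 8th — September 8, 2041.
September 8, 2041 is after September 3, 2041, so that is the next one.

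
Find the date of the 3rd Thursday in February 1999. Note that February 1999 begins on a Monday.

18 February 1999

February 1999 begins on a Monday, so the first Thursday is February 4 (3 days later).
The 3rd Thursday is 2 weeks later: 4 + 14 = 18.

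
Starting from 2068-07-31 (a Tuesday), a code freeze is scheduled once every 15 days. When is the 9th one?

The 9th occurrence is 8 intervals after the first: 8 × 15 = 120 days after 2068-07-31.
July has 31 days — 0 days to the end of July leaves 120.
August has 31 days (89 left).
September has 30 days (59 left).
October has 31 days (28 left).
28 days into November → 2068-11-28.

2068-11-28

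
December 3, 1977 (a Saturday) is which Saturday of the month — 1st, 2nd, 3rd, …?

1st

Day 3 falls in week ⌈3/7⌉ of the month.
Days 1–7 hold the 1st Saturday, 8–14 the 2nd, 15–21 the 3rd, 22–28 the 4th, 29–31 the 5th.
3 is in the range for the 1st.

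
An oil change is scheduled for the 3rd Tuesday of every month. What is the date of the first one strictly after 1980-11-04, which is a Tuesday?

November 1980 starts on a Saturday; its first Tuesday is the 4th, so the 3rd Tuesday is the 18th — 1980-11-18.
1980-11-18 is after 1980-11-04, so that is the next one.

1980-11-18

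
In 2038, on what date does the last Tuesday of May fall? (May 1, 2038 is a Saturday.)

May 2038 begins on a Saturday, so the first Tuesday is May 4 (3 days later).
May 2038 has 31 days. Adding weeks: 4, 11, 18, 25 — the last one ≤ 31 is the 25th.

May 25, 2038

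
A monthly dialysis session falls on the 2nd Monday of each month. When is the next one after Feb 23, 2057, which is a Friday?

Feb 2057 starts on a Thursday; its first Monday is the 5th, so the 2nd Monday is the 12th — Feb 12, 2057.
That is not after Feb 23, 2057, so look at Mar 2057.
Mar 2057 starts on a Thursday; its first Monday is the 5th, so the 2nd Monday is the 12th — Mar 12, 2057.

Mar 12, 2057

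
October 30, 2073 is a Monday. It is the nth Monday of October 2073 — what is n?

Day 30 falls in week ⌈30/7⌉ of the month.
Days 1–7 hold the 1st Monday, 8–14 the 2nd, 15–21 the 3rd, 22–28 the 4th, 29–31 the 5th.
30 is in the range for the 5th.

5th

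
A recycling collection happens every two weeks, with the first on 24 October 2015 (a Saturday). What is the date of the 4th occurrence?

5 December 2015

The 4th occurrence is 3 intervals after the first: 3 × 14 = 42 days after 24 October 2015.
October has 31 days — 7 days to the end of October leaves 35.
November has 30 days (5 left).
5 days into December → 5 December 2015.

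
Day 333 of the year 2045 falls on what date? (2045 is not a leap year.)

January has 31 days (333 − 31 = 302 remain).
February has 28 days (302 − 28 = 274 remain).
March has 31 days (274 − 31 = 243 remain).
April has 30 days (243 − 30 = 213 remain).
May has 31 days (213 − 31 = 182 remain).
June has 30 days (182 − 30 = 152 remain).
July has 31 days (152 − 31 = 121 remain).
August has 31 days (121 − 31 = 90 remain).
September has 30 days (90 − 30 = 60 remain).
October has 31 days (60 − 31 = 29 remain).
29 into November → November 29.

29 November 2045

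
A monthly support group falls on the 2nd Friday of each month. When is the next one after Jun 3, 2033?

Jun 2033 starts on a Wednesday; its first Friday is the 3rd, so the 2nd Friday is the 10th — Jun 10, 2033.
Jun 10, 2033 is after Jun 3, 2033, so that is the next one.

Jun 10, 2033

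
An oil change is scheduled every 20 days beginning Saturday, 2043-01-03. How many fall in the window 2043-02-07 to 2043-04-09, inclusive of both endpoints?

Occurrences land 20·i days after 2043-01-03 for i = 0, 1, 2, …
2043-02-07 is 35 days after the start; 35 ÷ 20 = 1 remainder 15; since the remainder is 15, round up to i = 2. First occurrence in the window: #3 on 2043-02-12 (2×20 = 40 days in).
2043-04-09 is 96 days after the start; 96 ÷ 20 = 4 remainder 16. Last occurrence in the window: #5 on 2043-03-24.
Occurrences #3 through #5: 3 in total.

3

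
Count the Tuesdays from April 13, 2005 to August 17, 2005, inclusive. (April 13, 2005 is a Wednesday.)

18

April 13, 2005 is a Wednesday; the first Tuesday on or after it is April 19, 2005 (6 days later).
From April 19, 2005 to August 17, 2005: 11 + 31 + 30 + 31 + 17 = 120 days (rest of April, May, June, July, August).
120 ÷ 7 = 17 full weeks with remainder 1, so 17 more Tuesdays after the first → 18.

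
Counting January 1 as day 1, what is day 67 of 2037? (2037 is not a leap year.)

January has 31 days (67 − 31 = 36 remain).
February has 28 days (36 − 28 = 8 remain).
8 into March → March 8.

2037-03-08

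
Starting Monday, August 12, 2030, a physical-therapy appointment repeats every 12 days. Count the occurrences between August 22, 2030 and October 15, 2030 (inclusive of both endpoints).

5

Occurrences land 12·i days after August 12, 2030 for i = 0, 1, 2, …
August 22, 2030 is 10 days after the start; 10 ÷ 12 = 0 remainder 10; since the remainder is 10, round up to i = 1. First occurrence in the window: #2 on August 24, 2030 (1×12 = 12 days in).
October 15, 2030 is 64 days after the start; 64 ÷ 12 = 5 remainder 4. Last occurrence in the window: #6 on October 11, 2030.
Occurrences #2 through #6: 5 in total.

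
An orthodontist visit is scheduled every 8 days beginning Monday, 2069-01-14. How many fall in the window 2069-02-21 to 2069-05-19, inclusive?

Occurrences land 8·i days after 2069-01-14 for i = 0, 1, 2, …
2069-02-21 is 38 days after the start; 38 ÷ 8 = 4 remainder 6; since the remainder is 6, round up to i = 5. First occurrence in the window: #6 on 2069-02-23 (5×8 = 40 days in).
2069-05-19 is 125 days after the start; 125 ÷ 8 = 15 remainder 5. Last occurrence in the window: #16 on 2069-05-14.
Occurrences #6 through #16: 11 in total.

11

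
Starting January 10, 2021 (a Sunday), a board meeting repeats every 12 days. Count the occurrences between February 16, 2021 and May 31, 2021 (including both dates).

8

Occurrences land 12·i days after January 10, 2021 for i = 0, 1, 2, …
February 16, 2021 is 37 days after the start; 37 ÷ 12 = 3 remainder 1; since the remainder is 1, round up to i = 4. First occurrence in the window: #5 on February 27, 2021 (4×12 = 48 days in).
May 31, 2021 is 141 days after the start; 141 ÷ 12 = 11 remainder 9. Last occurrence in the window: #12 on May 22, 2021.
Occurrences #5 through #12: 8 in total.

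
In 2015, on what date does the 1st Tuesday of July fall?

The first Tuesday of July 2015 is July 7.

2015-07-07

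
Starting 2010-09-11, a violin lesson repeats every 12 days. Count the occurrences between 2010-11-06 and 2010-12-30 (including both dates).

5

Occurrences land 12·i days after 2010-09-11 for i = 0, 1, 2, …
2010-11-06 is 56 days after the start; 56 ÷ 12 = 4 remainder 8; since the remainder is 8, round up to i = 5. First occurrence in the window: #6 on 2010-11-10 (5×12 = 60 days in).
2010-12-30 is 110 days after the start; 110 ÷ 12 = 9 remainder 2. Last occurrence in the window: #10 on 2010-12-28.
Occurrences #6 through #10: 5 in total.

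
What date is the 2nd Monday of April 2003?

2003-04-14

April 2003 begins on a Tuesday, so the first Monday is April 7 (6 days later).
The 2nd Monday is 1 weeks later: 7 + 7 = 14.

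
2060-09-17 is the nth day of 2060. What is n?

Days in months before September: 31 + 29 + 31 + 30 + 31 + 30 + 31 + 31 = 244.
Plus 17 days into September → day 261.

261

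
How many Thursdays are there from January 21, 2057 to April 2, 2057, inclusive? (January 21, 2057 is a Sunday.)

January 21, 2057 is a Sunday; the first Thursday on or after it is January 25, 2057 (4 days later).
From January 25, 2057 to April 2, 2057: 6 + 28 + 31 + 2 = 67 days (rest of January, February, March, April).
67 ÷ 7 = 9 full weeks with remainder 4, so 9 more Thursdays after the first → 10.

10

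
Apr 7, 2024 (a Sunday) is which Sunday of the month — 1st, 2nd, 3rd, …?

1st

Day 7 falls in week ⌈7/7⌉ of the month.
Days 1–7 hold the 1st Sunday, 8–14 the 2nd, 15–21 the 3rd, 22–28 the 4th, 29–31 the 5th.
7 is in the range for the 1st.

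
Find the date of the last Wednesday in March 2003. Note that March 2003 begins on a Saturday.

March 26, 2003

March 2003 begins on a Saturday, so the first Wednesday is March 5 (4 days later).
March 2003 has 31 days. Adding weeks: 5, 12, 19, 26 — the last one ≤ 31 is the 26th.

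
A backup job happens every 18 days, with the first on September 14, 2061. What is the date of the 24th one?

The 24th occurrence is 23 intervals after the first: 23 × 18 = 414 days after September 14, 2061.
September has 30 days — 16 days to the end of September leaves 398.
October has 31 days (367 left).
November has 30 days (337 left).
December has 31 days (306 left).
January has 31 days (275 left).
February has 28 days (247 left).
March has 31 days (216 left).
April has 30 days (186 left).
May has 31 days (155 left).
June has 30 days (125 left).
July has 31 days (94 left).
August has 31 days (63 left).
September has 30 days (33 left).
October has 31 days (2 left).
2 days into November → November 2, 2062.

November 2, 2062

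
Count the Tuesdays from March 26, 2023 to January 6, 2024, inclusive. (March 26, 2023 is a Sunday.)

March 26, 2023 is a Sunday; the first Tuesday on or after it is March 28, 2023 (2 days later).
From March 28, 2023 to January 6, 2024: 3 + 30 + 31 + 30 + 31 + 31 + 30 + 31 + 30 + 31 + 6 = 284 days (rest of March, April, May, June, July, August, September, October, November, December, January).
284 ÷ 7 = 40 full weeks with remainder 4, so 40 more Tuesdays after the first → 41.

41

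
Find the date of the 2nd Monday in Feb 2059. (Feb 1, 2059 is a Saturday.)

Feb 10, 2059

Feb 2059 begins on a Saturday, so the first Monday is Feb 3 (2 days later).
The 2nd Monday is 1 weeks later: 3 + 7 = 10.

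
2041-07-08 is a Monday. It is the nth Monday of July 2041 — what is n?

2nd

Day 8 falls in week ⌈8/7⌉ of the month.
Days 1–7 hold the 1st Monday, 8–14 the 2nd, 15–21 the 3rd, 22–28 the 4th, 29–31 the 5th.
8 is in the range for the 2nd.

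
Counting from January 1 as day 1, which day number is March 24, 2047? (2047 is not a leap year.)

Days in months before March: 31 + 28 = 59.
Plus 24 days into March → day 83.

83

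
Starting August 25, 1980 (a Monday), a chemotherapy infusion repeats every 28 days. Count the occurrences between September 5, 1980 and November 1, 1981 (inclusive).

Occurrences land 28·i days after August 25, 1980 for i = 0, 1, 2, …
September 5, 1980 is 11 days after the start; 11 ÷ 28 = 0 remainder 11; since the remainder is 11, round up to i = 1. First occurrence in the window: #2 on September 22, 1980 (1×28 = 28 days in).
November 1, 1981 is 433 days after the start; 433 ÷ 28 = 15 remainder 13. Last occurrence in the window: #16 on October 19, 1981.
Occurrences #2 through #16: 15 in total.

15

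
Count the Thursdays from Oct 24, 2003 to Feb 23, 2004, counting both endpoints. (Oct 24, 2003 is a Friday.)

17

Oct 24, 2003 is a Friday; the first Thursday on or after it is Oct 30, 2003 (6 days later).
From Oct 30, 2003 to Feb 23, 2004: 1 + 30 + 31 + 31 + 23 = 116 days (rest of Oct, Nov, Dec, Jan, Feb).
116 ÷ 7 = 16 full weeks with remainder 4, so 16 more Thursdays after the first → 17.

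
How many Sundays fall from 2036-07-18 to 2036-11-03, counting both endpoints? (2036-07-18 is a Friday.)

2036-07-18 is a Friday; the first Sunday on or after it is 2036-07-20 (2 days later).
From 2036-07-20 to 2036-11-03: 11 + 31 + 30 + 31 + 3 = 106 days (rest of July, August, September, October, November).
106 ÷ 7 = 15 full weeks with remainder 1, so 15 more Sundays after the first → 16.

16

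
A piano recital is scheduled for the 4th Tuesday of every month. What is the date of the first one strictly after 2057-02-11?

2057-02-27

February 2057 starts on a Thursday; its first Tuesday is the 6th, so the 4th Tuesday is the 27th — 2057-02-27.
2057-02-27 is after 2057-02-11, so that is the next one.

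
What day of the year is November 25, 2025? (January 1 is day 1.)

329

Days in months before November: 31 + 28 + 31 + 30 + 31 + 30 + 31 + 31 + 30 + 31 = 304.
Plus 25 days into November → day 329.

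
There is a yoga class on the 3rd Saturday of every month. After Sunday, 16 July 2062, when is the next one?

19 August 2062

July 2062 starts on a Saturday; its first Saturday is the 1st, so the 3rd Saturday is the 15th — 15 July 2062.
That is not after 16 July 2062, so look at August 2062.
August 2062 starts on a Tuesday; its first Saturday is the 5th, so the 3rd Saturday is the 19th — 19 August 2062.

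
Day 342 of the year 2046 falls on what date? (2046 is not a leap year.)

Dec 8, 2046

Jan has 31 days (342 − 31 = 311 remain).
Feb has 28 days (311 − 28 = 283 remain).
Mar has 31 days (283 − 31 = 252 remain).
Apr has 30 days (252 − 30 = 222 remain).
May has 31 days (222 − 31 = 191 remain).
Jun has 30 days (191 − 30 = 161 remain).
Jul has 31 days (161 − 31 = 130 remain).
Aug has 31 days (130 − 31 = 99 remain).
Sep has 30 days (99 − 30 = 69 remain).
Oct has 31 days (69 − 31 = 38 remain).
Nov has 30 days (38 − 30 = 8 remain).
8 into Dec → Dec 8.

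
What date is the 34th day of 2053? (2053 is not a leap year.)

February 3, 2053

January has 31 days (34 − 31 = 3 remain).
3 into February → February 3.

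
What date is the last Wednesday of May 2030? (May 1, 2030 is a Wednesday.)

May 29, 2030

May 2030 begins on a Wednesday, so the first Wednesday is May 1.
May 2030 has 31 days. Adding weeks: 1, 8, 15, 22, 29 — the last one ≤ 31 is the 29th.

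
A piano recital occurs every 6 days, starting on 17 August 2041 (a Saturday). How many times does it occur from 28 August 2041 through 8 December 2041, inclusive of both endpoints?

Occurrences land 6·i days after 17 August 2041 for i = 0, 1, 2, …
28 August 2041 is 11 days after the start; 11 ÷ 6 = 1 remainder 5; since the remainder is 5, round up to i = 2. First occurrence in the window: #3 on 29 August 2041 (2×6 = 12 days in).
8 December 2041 is 113 days after the start; 113 ÷ 6 = 18 remainder 5. Last occurrence in the window: #19 on 3 December 2041.
Occurrences #3 through #19: 17 in total.

17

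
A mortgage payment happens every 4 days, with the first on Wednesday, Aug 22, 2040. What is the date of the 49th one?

Mar 2, 2041

The 49th occurrence is 48 intervals after the first: 48 × 4 = 192 days after Aug 22, 2040.
Aug has 31 days — 9 days to the end of Aug leaves 183.
Sep has 30 days (153 left).
Oct has 31 days (122 left).
Nov has 30 days (92 left).
Dec has 31 days (61 left).
Jan has 31 days (30 left).
Feb has 28 days (2 left).
2 days into Mar → Mar 2, 2041.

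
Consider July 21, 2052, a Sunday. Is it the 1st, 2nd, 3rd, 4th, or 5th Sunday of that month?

Day 21 falls in week ⌈21/7⌉ of the month.
Days 1–7 hold the 1st Sunday, 8–14 the 2nd, 15–21 the 3rd, 22–28 the 4th, 29–31 the 5th.
21 is in the range for the 3rd.

3rd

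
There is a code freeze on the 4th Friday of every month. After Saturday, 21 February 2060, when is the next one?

27 February 2060

February 2060 starts on a Sunday; its first Friday is the 6th, so the 4th Friday is the 27th — 27 February 2060.
27 February 2060 is after 21 February 2060, so that is the next one.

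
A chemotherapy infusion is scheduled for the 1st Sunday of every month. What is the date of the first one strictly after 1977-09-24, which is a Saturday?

1977-10-02

September 1977 starts on a Thursday, so its 1st Sunday is 1977-09-04 (3 days in).
That is not after 1977-09-24, so look at October 1977.
October 1977 starts on a Saturday, so its 1st Sunday is 1977-10-02 (1 day in).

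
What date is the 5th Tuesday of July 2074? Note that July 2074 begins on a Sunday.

31 July 2074

July 2074 begins on a Sunday, so the first Tuesday is July 3 (2 days later).
The 5th Tuesday is 4 weeks later: 3 + 28 = 31.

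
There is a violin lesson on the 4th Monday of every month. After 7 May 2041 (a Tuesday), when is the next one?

May 2041 starts on a Wednesday; its first Monday is the 6th, so the 4th Monday is the 27th — 27 May 2041.
27 May 2041 is after 7 May 2041, so that is the next one.

27 May 2041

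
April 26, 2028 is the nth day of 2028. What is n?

117

Days in months before April: 31 + 29 + 31 = 91.
Plus 26 days into April → day 117.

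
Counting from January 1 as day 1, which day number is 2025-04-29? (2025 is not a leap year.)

Days in months before April: 31 + 28 + 31 = 90.
Plus 29 days into April → day 119.

119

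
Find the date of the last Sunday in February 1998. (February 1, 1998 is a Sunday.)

February 1998 begins on a Sunday, so the first Sunday is February 1.
February 1998 has 28 days. Adding weeks: 1, 8, 15, 22 — the last one ≤ 28 is the 22nd.

February 22, 1998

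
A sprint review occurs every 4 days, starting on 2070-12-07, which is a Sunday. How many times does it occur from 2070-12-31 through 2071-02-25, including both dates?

15

Occurrences land 4·i days after 2070-12-07 for i = 0, 1, 2, …
2070-12-31 is 24 days after the start; 24 ÷ 4 = 6 remainder 0. First occurrence in the window: #7 on 2070-12-31 (6×4 = 24 days in).
2071-02-25 is 80 days after the start; 80 ÷ 4 = 20 remainder 0. Last occurrence in the window: #21 on 2071-02-25.
Occurrences #7 through #21: 15 in total.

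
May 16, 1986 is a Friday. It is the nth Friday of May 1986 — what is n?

Day 16 falls in week ⌈16/7⌉ of the month.
Days 1–7 hold the 1st Friday, 8–14 the 2nd, 15–21 the 3rd, 22–28 the 4th, 29–31 the 5th.
16 is in the range for the 3rd.

3rd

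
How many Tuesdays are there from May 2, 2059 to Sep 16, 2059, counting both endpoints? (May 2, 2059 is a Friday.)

20

May 2, 2059 is a Friday; the first Tuesday on or after it is May 6, 2059 (4 days later).
From May 6, 2059 to Sep 16, 2059: 25 + 30 + 31 + 31 + 16 = 133 days (rest of May, Jun, Jul, Aug, Sep).
133 ÷ 7 = 19 full weeks with remainder 0, so 19 more Tuesdays after the first → 20.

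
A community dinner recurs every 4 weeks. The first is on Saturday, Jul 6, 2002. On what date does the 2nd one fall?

The 2nd occurrence is 1 interval after the first: 1 × 28 = 28 days after Jul 6, 2002.
Jul has 31 days — 25 days to the end of Jul leaves 3.
3 days into Aug → Aug 3, 2002.

Aug 3, 2002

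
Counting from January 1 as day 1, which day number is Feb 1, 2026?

32

Days in months before Feb: 31 = 31.
Plus 1 day into Feb → day 32.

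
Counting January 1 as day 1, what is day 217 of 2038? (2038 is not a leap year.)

August 5, 2038

January has 31 days (217 − 31 = 186 remain).
February has 28 days (186 − 28 = 158 remain).
March has 31 days (158 − 31 = 127 remain).
April has 30 days (127 − 30 = 97 remain).
May has 31 days (97 − 31 = 66 remain).
June has 30 days (66 − 30 = 36 remain).
July has 31 days (36 − 31 = 5 remain).
5 into August → August 5.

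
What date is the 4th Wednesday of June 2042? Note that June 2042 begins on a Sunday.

June 25, 2042

June 2042 begins on a Sunday, so the first Wednesday is June 4 (3 days later).
The 4th Wednesday is 3 weeks later: 4 + 21 = 25.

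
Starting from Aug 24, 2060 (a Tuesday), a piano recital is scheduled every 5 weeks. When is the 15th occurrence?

The 15th occurrence is 14 intervals after the first: 14 × 35 = 490 days after Aug 24, 2060.
Aug has 31 days — 7 days to the end of Aug leaves 483.
From end of Aug to end of 2060 is 122 days (361 left).
Jan has 31 days (330 left).
Feb has 28 days (302 left).
Mar has 31 days (271 left).
Apr has 30 days (241 left).
May has 31 days (210 left).
Jun has 30 days (180 left).
Jul has 31 days (149 left).
Aug has 31 days (118 left).
Sep has 30 days (88 left).
Oct has 31 days (57 left).
Nov has 30 days (27 left).
27 days into Dec → Dec 27, 2061.

Dec 27, 2061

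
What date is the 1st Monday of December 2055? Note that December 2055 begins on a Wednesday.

2055-12-06

December 2055 begins on a Wednesday, so the first Monday is December 6 (5 days later).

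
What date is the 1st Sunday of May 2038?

May 2038 begins on a Saturday, so the first Sunday is May 2 (1 day later).

May 2, 2038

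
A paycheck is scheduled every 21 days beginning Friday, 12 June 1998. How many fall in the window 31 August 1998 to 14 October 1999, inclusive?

Occurrences land 21·i days after 12 June 1998 for i = 0, 1, 2, …
31 August 1998 is 80 days after the start; 80 ÷ 21 = 3 remainder 17; since the remainder is 17, round up to i = 4. First occurrence in the window: #5 on 4 September 1998 (4×21 = 84 days in).
14 October 1999 is 489 days after the start; 489 ÷ 21 = 23 remainder 6. Last occurrence in the window: #24 on 8 October 1999.
Occurrences #5 through #24: 20 in total.

20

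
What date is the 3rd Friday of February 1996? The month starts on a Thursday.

16 February 1996

February 1996 begins on a Thursday, so the first Friday is February 2 (1 day later).
The 3rd Friday is 2 weeks later: 2 + 14 = 16.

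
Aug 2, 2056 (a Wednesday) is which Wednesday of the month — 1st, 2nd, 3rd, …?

1st

Day 2 falls in week ⌈2/7⌉ of the month.
Days 1–7 hold the 1st Wednesday, 8–14 the 2nd, 15–21 the 3rd, 22–28 the 4th, 29–31 the 5th.
2 is in the range for the 1st.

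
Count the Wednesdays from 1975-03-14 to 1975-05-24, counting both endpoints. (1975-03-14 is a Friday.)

10

1975-03-14 is a Friday; the first Wednesday on or after it is 1975-03-19 (5 days later).
From 1975-03-19 to 1975-05-24: 12 + 30 + 24 = 66 days (rest of March, April, May).
66 ÷ 7 = 9 full weeks with remainder 3, so 9 more Wednesdays after the first → 10.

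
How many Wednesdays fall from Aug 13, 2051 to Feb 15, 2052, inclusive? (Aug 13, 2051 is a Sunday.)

Aug 13, 2051 is a Sunday; the first Wednesday on or after it is Aug 16, 2051 (3 days later).
From Aug 16, 2051 to Feb 15, 2052: 15 + 30 + 31 + 30 + 31 + 31 + 15 = 183 days (rest of Aug, Sep, Oct, Nov, Dec, Jan, Feb).
183 ÷ 7 = 26 full weeks with remainder 1, so 26 more Wednesdays after the first → 27.

27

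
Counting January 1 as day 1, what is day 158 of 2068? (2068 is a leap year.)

June 6, 2068

January has 31 days (158 − 31 = 127 remain).
February has 29 days (127 − 29 = 98 remain).
March has 31 days (98 − 31 = 67 remain).
April has 30 days (67 − 30 = 37 remain).
May has 31 days (37 − 31 = 6 remain).
6 into June → June 6.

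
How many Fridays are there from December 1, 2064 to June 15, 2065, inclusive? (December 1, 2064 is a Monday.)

December 1, 2064 is a Monday; the first Friday on or after it is December 5, 2064 (4 days later).
From December 5, 2064 to June 15, 2065: 26 + 31 + 28 + 31 + 30 + 31 + 15 = 192 days (rest of December, January, February, March, April, May, June).
192 ÷ 7 = 27 full weeks with remainder 3, so 27 more Fridays after the first → 28.

28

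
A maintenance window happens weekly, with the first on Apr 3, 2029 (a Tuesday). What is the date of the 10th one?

The 10th occurrence is 9 intervals after the first: 9 × 7 = 63 days after Apr 3, 2029.
Apr has 30 days — 27 days to the end of Apr leaves 36.
May has 31 days (5 left).
5 days into Jun → Jun 5, 2029.

Jun 5, 2029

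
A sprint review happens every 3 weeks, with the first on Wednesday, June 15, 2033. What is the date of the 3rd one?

The 3rd occurrence is 2 intervals after the first: 2 × 21 = 42 days after June 15, 2033.
June has 30 days — 15 days to the end of June leaves 27.
27 days into July → July 27, 2033.

July 27, 2033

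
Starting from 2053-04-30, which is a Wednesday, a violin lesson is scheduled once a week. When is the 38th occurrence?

The 38th occurrence is 37 intervals after the first: 37 × 7 = 259 days after 2053-04-30.
April has 30 days — 0 days to the end of April leaves 259.
May has 31 days (228 left).
June has 30 days (198 left).
July has 31 days (167 left).
August has 31 days (136 left).
September has 30 days (106 left).
October has 31 days (75 left).
November has 30 days (45 left).
December has 31 days (14 left).
14 days into January → 2054-01-14.

2054-01-14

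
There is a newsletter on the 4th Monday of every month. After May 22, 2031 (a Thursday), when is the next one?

May 26, 2031

May 2031 starts on a Thursday; its first Monday is the 5th, so the 4th Monday is the 26th — May 26, 2031.
May 26, 2031 is after May 22, 2031, so that is the next one.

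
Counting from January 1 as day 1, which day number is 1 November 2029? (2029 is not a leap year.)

Days in months before November: 31 + 28 + 31 + 30 + 31 + 30 + 31 + 31 + 30 + 31 = 304.
Plus 1 day into November → day 305.

305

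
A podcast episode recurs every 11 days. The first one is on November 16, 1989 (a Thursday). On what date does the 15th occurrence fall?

April 19, 1990

The 15th occurrence is 14 intervals after the first: 14 × 11 = 154 days after November 16, 1989.
November has 30 days — 14 days to the end of November leaves 140.
December has 31 days (109 left).
January has 31 days (78 left).
February has 28 days (50 left).
March has 31 days (19 left).
19 days into April → April 19, 1990.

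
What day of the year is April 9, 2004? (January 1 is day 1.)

100

Days in months before April: 31 + 29 + 31 = 91.
Plus 9 days into April → day 100.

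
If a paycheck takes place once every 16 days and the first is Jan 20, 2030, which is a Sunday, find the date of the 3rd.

The 3rd occurrence is 2 intervals after the first: 2 × 16 = 32 days after Jan 20, 2030.
Jan has 31 days — 11 days to the end of Jan leaves 21.
21 days into Feb → Feb 21, 2030.

Feb 21, 2030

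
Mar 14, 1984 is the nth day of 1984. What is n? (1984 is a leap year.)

Days in months before Mar: 31 + 29 = 60.
Plus 14 days into Mar → day 74.

74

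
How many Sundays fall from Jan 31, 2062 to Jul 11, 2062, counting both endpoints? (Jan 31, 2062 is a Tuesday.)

23

Jan 31, 2062 is a Tuesday; the first Sunday on or after it is Feb 5, 2062 (5 days later).
From Feb 5, 2062 to Jul 11, 2062: 23 + 31 + 30 + 31 + 30 + 11 = 156 days (rest of Feb, Mar, Apr, May, Jun, Jul).
156 ÷ 7 = 22 full weeks with remainder 2, so 22 more Sundays after the first → 23.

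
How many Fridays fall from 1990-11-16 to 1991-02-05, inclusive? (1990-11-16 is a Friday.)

12

1990-11-16 is a Friday; the first Friday on or after it is 1990-11-16.
From 1990-11-16 to 1991-02-05: 14 + 31 + 31 + 5 = 81 days (rest of November, December, January, February).
81 ÷ 7 = 11 full weeks with remainder 4, so 11 more Fridays after the first → 12.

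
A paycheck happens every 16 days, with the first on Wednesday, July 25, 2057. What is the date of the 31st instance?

November 17, 2058

The 31st occurrence is 30 intervals after the first: 30 × 16 = 480 days after July 25, 2057.
July has 31 days — 6 days to the end of July leaves 474.
From end of July to end of 2057 is 153 days (321 left).
January has 31 days (290 left).
February has 28 days (262 left).
March has 31 days (231 left).
April has 30 days (201 left).
May has 31 days (170 left).
June has 30 days (140 left).
July has 31 days (109 left).
August has 31 days (78 left).
September has 30 days (48 left).
October has 31 days (17 left).
17 days into November → November 17, 2058.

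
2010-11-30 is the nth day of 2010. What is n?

334

Days in months before November: 31 + 28 + 31 + 30 + 31 + 30 + 31 + 31 + 30 + 31 = 304.
Plus 30 days into November → day 334.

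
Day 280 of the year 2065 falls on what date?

October 7, 2065

January has 31 days (280 − 31 = 249 remain).
February has 28 days (249 − 28 = 221 remain).
March has 31 days (221 − 31 = 190 remain).
April has 30 days (190 − 30 = 160 remain).
May has 31 days (160 − 31 = 129 remain).
June has 30 days (129 − 30 = 99 remain).
July has 31 days (99 − 31 = 68 remain).
August has 31 days (68 − 31 = 37 remain).
September has 30 days (37 − 30 = 7 remain).
7 into October → October 7.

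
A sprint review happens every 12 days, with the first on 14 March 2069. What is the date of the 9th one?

18 June 2069

The 9th occurrence is 8 intervals after the first: 8 × 12 = 96 days after 14 March 2069.
March has 31 days — 17 days to the end of March leaves 79.
April has 30 days (49 left).
May has 31 days (18 left).
18 days into June → 18 June 2069.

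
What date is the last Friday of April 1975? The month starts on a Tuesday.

April 1975 begins on a Tuesday, so the first Friday is April 4 (3 days later).
April 1975 has 30 days. Adding weeks: 4, 11, 18, 25 — the last one ≤ 30 is the 25th.

1975-04-25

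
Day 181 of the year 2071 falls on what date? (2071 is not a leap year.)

2071-06-30

January has 31 days (181 − 31 = 150 remain).
February has 28 days (150 − 28 = 122 remain).
March has 31 days (122 − 31 = 91 remain).
April has 30 days (91 − 30 = 61 remain).
May has 31 days (61 − 31 = 30 remain).
30 into June → June 30.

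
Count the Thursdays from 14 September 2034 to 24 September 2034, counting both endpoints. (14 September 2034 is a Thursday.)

2

14 September 2034 is a Thursday; the first Thursday on or after it is 14 September 2034.
From 14 September 2034 to 24 September 2034 is 24 − 14 = 10 days.
10 ÷ 7 = 1 full weeks with remainder 3, so 1 more Thursdays after the first → 2.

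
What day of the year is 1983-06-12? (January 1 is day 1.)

163

Days in months before June: 31 + 28 + 31 + 30 + 31 = 151.
Plus 12 days into June → day 163.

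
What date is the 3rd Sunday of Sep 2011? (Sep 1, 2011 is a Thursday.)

Sep 2011 begins on a Thursday, so the first Sunday is Sep 4 (3 days later).
The 3rd Sunday is 2 weeks later: 4 + 14 = 18.

Sep 18, 2011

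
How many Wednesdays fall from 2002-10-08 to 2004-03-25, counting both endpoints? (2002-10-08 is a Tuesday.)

2002-10-08 is a Tuesday; the first Wednesday on or after it is 2002-10-09 (1 day later).
From 2002-10-09 to 2004-03-25: 83 + 365 + 85 = 533 days (rest of 2002, 2003, to 2004-03-25 in 2004).
533 ÷ 7 = 76 full weeks with remainder 1, so 76 more Wednesdays after the first → 77.

77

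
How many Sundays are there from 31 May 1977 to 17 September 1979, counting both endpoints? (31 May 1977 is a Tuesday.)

31 May 1977 is a Tuesday; the first Sunday on or after it is 5 June 1977 (5 days later).
From 5 June 1977 to 17 September 1979: 209 + 365 + 260 = 834 days (rest of 1977, 1978, to 17 September 1979 in 1979).
834 ÷ 7 = 119 full weeks with remainder 1, so 119 more Sundays after the first → 120.

120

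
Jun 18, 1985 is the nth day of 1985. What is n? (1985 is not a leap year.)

Days in months before Jun: 31 + 28 + 31 + 30 + 31 = 151.
Plus 18 days into Jun → day 169.

169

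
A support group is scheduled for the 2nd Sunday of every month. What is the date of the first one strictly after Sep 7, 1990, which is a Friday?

Sep 9, 1990

Sep 1990 starts on a Saturday; its first Sunday is the 2nd, so the 2nd Sunday is the 9th — Sep 9, 1990.
Sep 9, 1990 is after Sep 7, 1990, so that is the next one.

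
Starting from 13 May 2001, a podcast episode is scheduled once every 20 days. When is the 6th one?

The 6th occurrence is 5 intervals after the first: 5 × 20 = 100 days after 13 May 2001.
May has 31 days — 18 days to the end of May leaves 82.
June has 30 days (52 left).
July has 31 days (21 left).
21 days into August → 21 August 2001.

21 August 2001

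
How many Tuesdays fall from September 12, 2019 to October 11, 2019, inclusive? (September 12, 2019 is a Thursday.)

4

September 12, 2019 is a Thursday; the first Tuesday on or after it is September 17, 2019 (5 days later).
From September 17, 2019 to October 11, 2019: 13 + 11 = 24 days (rest of September, October).
24 ÷ 7 = 3 full weeks with remainder 3, so 3 more Tuesdays after the first → 4.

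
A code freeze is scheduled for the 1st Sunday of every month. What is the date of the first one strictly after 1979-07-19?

July 1979 starts on a Sunday, so its 1st Sunday is 1979-07-01.
That is not after 1979-07-19, so look at August 1979.
August 1979 starts on a Wednesday, so its 1st Sunday is 1979-08-05 (4 days in).

1979-08-05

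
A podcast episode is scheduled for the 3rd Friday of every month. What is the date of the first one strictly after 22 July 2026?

21 August 2026

July 2026 starts on a Wednesday; its first Friday is the 3rd, so the 3rd Friday is the 17th — 17 July 2026.
That is not after 22 July 2026, so look at August 2026.
August 2026 starts on a Saturday; its first Friday is the 7th, so the 3rd Friday is the 21st — 21 August 2026.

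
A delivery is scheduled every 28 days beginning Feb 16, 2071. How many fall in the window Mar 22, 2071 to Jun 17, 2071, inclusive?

Occurrences land 28·i days after Feb 16, 2071 for i = 0, 1, 2, …
Mar 22, 2071 is 34 days after the start; 34 ÷ 28 = 1 remainder 6; since the remainder is 6, round up to i = 2. First occurrence in the window: #3 on Apr 13, 2071 (2×28 = 56 days in).
Jun 17, 2071 is 121 days after the start; 121 ÷ 28 = 4 remainder 9. Last occurrence in the window: #5 on Jun 8, 2071.
Occurrences #3 through #5: 3 in total.

3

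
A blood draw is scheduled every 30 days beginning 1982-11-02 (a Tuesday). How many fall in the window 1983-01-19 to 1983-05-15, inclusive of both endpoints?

Occurrences land 30·i days after 1982-11-02 for i = 0, 1, 2, …
1983-01-19 is 78 days after the start; 78 ÷ 30 = 2 remainder 18; since the remainder is 18, round up to i = 3. First occurrence in the window: #4 on 1983-01-31 (3×30 = 90 days in).
1983-05-15 is 194 days after the start; 194 ÷ 30 = 6 remainder 14. Last occurrence in the window: #7 on 1983-05-01.
Occurrences #4 through #7: 4 in total.

4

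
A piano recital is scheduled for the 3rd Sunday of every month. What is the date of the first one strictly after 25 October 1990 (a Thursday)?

October 1990 starts on a Monday; its first Sunday is the 7th, so the 3rd Sunday is the 21st — 21 October 1990.
That is not after 25 October 1990, so look at November 1990.
November 1990 starts on a Thursday; its first Sunday is the 4th, so the 3rd Sunday is the 18th — 18 November 1990.

18 November 1990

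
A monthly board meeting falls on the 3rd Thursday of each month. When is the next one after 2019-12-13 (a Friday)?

2019-12-19

December 2019 starts on a Sunday; its first Thursday is the 5th, so the 3rd Thursday is the 19th — 2019-12-19.
2019-12-19 is after 2019-12-13, so that is the next one.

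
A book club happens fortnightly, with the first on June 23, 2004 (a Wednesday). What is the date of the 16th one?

The 16th occurrence is 15 intervals after the first: 15 × 14 = 210 days after June 23, 2004.
June has 30 days — 7 days to the end of June leaves 203.
July has 31 days (172 left).
August has 31 days (141 left).
September has 30 days (111 left).
October has 31 days (80 left).
November has 30 days (50 left).
December has 31 days (19 left).
19 days into January → January 19, 2005.

January 19, 2005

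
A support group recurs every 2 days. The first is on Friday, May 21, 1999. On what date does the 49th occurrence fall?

The 49th occurrence is 48 intervals after the first: 48 × 2 = 96 days after May 21, 1999.
May has 31 days — 10 days to the end of May leaves 86.
June has 30 days (56 left).
July has 31 days (25 left).
25 days into August → August 25, 1999.

August 25, 1999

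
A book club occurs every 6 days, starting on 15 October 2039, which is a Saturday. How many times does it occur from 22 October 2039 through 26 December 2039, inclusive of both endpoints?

11

Occurrences land 6·i days after 15 October 2039 for i = 0, 1, 2, …
22 October 2039 is 7 days after the start; 7 ÷ 6 = 1 remainder 1; since the remainder is 1, round up to i = 2. First occurrence in the window: #3 on 27 October 2039 (2×6 = 12 days in).
26 December 2039 is 72 days after the start; 72 ÷ 6 = 12 remainder 0. Last occurrence in the window: #13 on 26 December 2039.
Occurrences #3 through #13: 11 in total.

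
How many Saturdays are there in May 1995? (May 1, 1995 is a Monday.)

May 1, 1995 is a Monday; the first Saturday on or after it is May 6, 1995 (5 days later).
From May 6, 1995 to May 31, 1995 is 31 − 6 = 25 days.
25 ÷ 7 = 3 full weeks with remainder 4, so 3 more Saturdays after the first → 4.

4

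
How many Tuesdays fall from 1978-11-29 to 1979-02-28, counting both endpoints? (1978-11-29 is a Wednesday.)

13

1978-11-29 is a Wednesday; the first Tuesday on or after it is 1978-12-05 (6 days later).
From 1978-12-05 to 1979-02-28: 26 + 31 + 28 = 85 days (rest of December, January, February).
85 ÷ 7 = 12 full weeks with remainder 1, so 12 more Tuesdays after the first → 13.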